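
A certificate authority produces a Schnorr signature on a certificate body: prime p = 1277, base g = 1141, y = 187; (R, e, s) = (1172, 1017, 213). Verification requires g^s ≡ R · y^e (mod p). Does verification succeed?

g^s mod p:
1141^2 = 1301881 ≡ 618
1141^4 ≡ 618^2 = 381924 ≡ 101
1141^8 ≡ 101^2 = 10201 ≡ 1262
1141^16 ≡ 1262^2 = 1592644 ≡ 225
1141^32 ≡ 225^2 = 50625 ≡ 822
1141^64 ≡ 822^2 = 675684 ≡ 151
1141^128 ≡ 151^2 = 22801 ≡ 1092
213 = 128 + 64 + 16 + 4 + 1, so 1141^213 ≡ 1092·151·225·101·1141 ≡ 801 (mod 1277)
R · y^e mod p:
187^2 = 34969 ≡ 490
187^4 ≡ 490^2 = 240100 ≡ 24
187^8 ≡ 24^2 = 576
187^16 ≡ 576^2 = 331776 ≡ 1033
187^32 ≡ 1033^2 = 1067089 ≡ 794
187^64 ≡ 794^2 = 630436 ≡ 875
187^128 ≡ 875^2 = 765625 ≡ 702
187^256 ≡ 702^2 = 492804 ≡ 1159
187^512 ≡ 1159^2 = 1343281 ≡ 1154
1017 = 512 + 256 + 128 + 64 + 32 + 16 + 8 + 1, so 187^1017 ≡ 1154·1159·702·875·794·1033·576·187 ≡ 941 (mod 1277)
1172·941 = 1102852 ≡ 801 (mod 1277)
801 ≡ 801 (mod 1277); signature holds.

passes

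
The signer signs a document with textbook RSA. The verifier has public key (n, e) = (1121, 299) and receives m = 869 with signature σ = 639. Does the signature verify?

does not verify

σ^299 mod 1121 = 27
σ^299 mod 1121 = 27, but m = 869.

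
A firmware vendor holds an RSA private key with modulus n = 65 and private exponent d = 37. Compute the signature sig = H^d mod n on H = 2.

2

H^2 ≡ 2^2 = 4
H^4 ≡ 4^2 = 16
H^8 ≡ 16^2 = 256 ≡ 61
H^16 ≡ 61^2 = 3721 ≡ 16
H^32 ≡ 16^2 = 256 ≡ 61
37 = 32 + 4 + 1, so H^37 ≡ 61·16·2 ≡ 2 (mod 65)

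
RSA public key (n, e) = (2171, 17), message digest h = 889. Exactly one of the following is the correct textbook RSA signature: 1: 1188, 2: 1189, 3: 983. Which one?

1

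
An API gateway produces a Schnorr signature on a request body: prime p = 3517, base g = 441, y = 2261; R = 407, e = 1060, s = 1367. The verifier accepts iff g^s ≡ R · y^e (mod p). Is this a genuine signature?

g^s mod p:
441^2 = 194481 ≡ 1046
441^4 ≡ 1046^2 = 1094116 ≡ 329
441^8 ≡ 329^2 = 108241 ≡ 2731
441^16 ≡ 2731^2 = 7458361 ≡ 2321
441^32 ≡ 2321^2 = 5387041 ≡ 2514
441^64 ≡ 2514^2 = 6320196 ≡ 147
441^128 ≡ 147^2 = 21609 ≡ 507
441^256 ≡ 507^2 = 257049 ≡ 308
441^512 ≡ 308^2 = 94864 ≡ 3422
441^1024 ≡ 3422^2 = 11710084 ≡ 1991
1367 = 1024 + 256 + 64 + 16 + 4 + 2 + 1, so 441^1367 ≡ 1991·308·147·2321·329·1046·441 ≡ 1456 (mod 3517)
R · y^e mod p:
2261^2 = 5112121 ≡ 1920
2261^4 ≡ 1920^2 = 3686400 ≡ 584
2261^8 ≡ 584^2 = 341056 ≡ 3424
2261^16 ≡ 3424^2 = 11723776 ≡ 1615
2261^32 ≡ 1615^2 = 2608225 ≡ 2128
2261^64 ≡ 2128^2 = 4528384 ≡ 2005
2261^128 ≡ 2005^2 = 4020025 ≡ 94
2261^256 ≡ 94^2 = 8836 ≡ 1802
2261^512 ≡ 1802^2 = 3247204 ≡ 1013
2261^1024 ≡ 1013^2 = 1026169 ≡ 2722
1060 = 1024 + 32 + 4, so 2261^1060 ≡ 2722·2128·584 ≡ 766 (mod 3517)
407·766 = 311762 ≡ 2266 (mod 3517)
1456 ≠ 2266; the check fails.

forged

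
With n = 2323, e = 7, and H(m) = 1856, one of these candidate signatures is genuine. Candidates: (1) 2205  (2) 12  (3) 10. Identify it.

Candidate 1: Squares mod 2323: 2205^1≡2205, 2205^2≡2309, 2205^4≡196; 7 = 4 + 2 + 1, so 2205^7 ≡ 196·2309·2205 ≡ 895 (mod 2323)
Candidate 2: Squares mod 2323: 12^1≡12, 12^2≡144, 12^4≡2152; 7 = 4 + 2 + 1, so 12^7 ≡ 2152·144·12 ≡ 1856 (mod 2323)
  → matches H(m) = 1856
Candidate 3: Squares mod 2323: 10^1≡10, 10^2≡100, 10^4≡708; 7 = 4 + 2 + 1, so 10^7 ≡ 708·100·10 ≡ 1808 (mod 2323)

2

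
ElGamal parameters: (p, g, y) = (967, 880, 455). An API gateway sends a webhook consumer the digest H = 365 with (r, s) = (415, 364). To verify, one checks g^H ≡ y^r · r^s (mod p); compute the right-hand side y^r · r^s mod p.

33

Squares mod 967: 455^1≡455, 455^2≡87, 455^4≡800, 455^8≡813, 455^16≡508, 455^32≡842, 455^64≡153, 455^128≡201, 455^256≡754
415 = 256 + 128 + 16 + 8 + 4 + 2 + 1, so 455^415 ≡ 754·201·508·813·800·87·455 ≡ 636 (mod 967)
Squares mod 967: 415^1≡415, 415^2≡99, 415^4≡131, 415^8≡722, 415^16≡71, 415^32≡206, 415^64≡855, 415^128≡940, 415^256≡729
364 = 256 + 64 + 32 + 8 + 4, so 415^364 ≡ 729·855·206·722·131 ≡ 926 (mod 967)
y^r · r^s ≡ 636·926 = 588936 ≡ 33 (mod 967)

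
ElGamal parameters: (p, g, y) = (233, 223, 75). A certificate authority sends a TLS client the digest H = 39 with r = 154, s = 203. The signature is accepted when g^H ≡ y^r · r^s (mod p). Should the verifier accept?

Left side g^H mod p:
223^2 = 49729 ≡ 100
223^4 ≡ 100^2 = 10000 ≡ 214
223^8 ≡ 214^2 = 45796 ≡ 128
223^16 ≡ 128^2 = 16384 ≡ 74
223^32 ≡ 74^2 = 5476 ≡ 117
39 = 32 + 4 + 2 + 1, so 223^39 ≡ 117·214·100·223 ≡ 180 (mod 233)
Right side y^r · r^s mod p:
75^2 = 5625 ≡ 33
75^4 ≡ 33^2 = 1089 ≡ 157
75^8 ≡ 157^2 = 24649 ≡ 184
75^16 ≡ 184^2 = 33856 ≡ 71
75^32 ≡ 71^2 = 5041 ≡ 148
75^64 ≡ 148^2 = 21904 ≡ 2
75^128 ≡ 2^2 = 4
154 = 128 + 16 + 8 + 2, so 75^154 ≡ 4·71·184·33 ≡ 15 (mod 233)
154^2 = 23716 ≡ 183
154^4 ≡ 183^2 = 33489 ≡ 170
154^8 ≡ 170^2 = 28900 ≡ 8
154^16 ≡ 8^2 = 64
154^32 ≡ 64^2 = 4096 ≡ 135
154^64 ≡ 135^2 = 18225 ≡ 51
154^128 ≡ 51^2 = 2601 ≡ 38
203 = 128 + 64 + 8 + 2 + 1, so 154^203 ≡ 38·51·8·183·154 ≡ 12 (mod 233)
15·12 = 180 ≡ 180 (mod 233)
180 ≡ 180 (mod 233), so the signature is genuine.

accept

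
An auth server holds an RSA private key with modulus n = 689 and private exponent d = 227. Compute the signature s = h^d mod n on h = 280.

Squares mod 689: h^1≡280, h^2≡543, h^4≡646, h^8≡471, h^16≡672, h^32≡289, h^64≡152, h^128≡367
227 = 128 + 64 + 32 + 2 + 1, so h^227 ≡ 367·152·289·543·280 ≡ 236 (mod 689)

236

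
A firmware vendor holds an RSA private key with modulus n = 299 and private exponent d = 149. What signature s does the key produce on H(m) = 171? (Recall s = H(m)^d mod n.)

201

Squares mod 299: (H(m))^1≡171, (H(m))^2≡238, (H(m))^4≡133, (H(m))^8≡48, (H(m))^16≡211, (H(m))^32≡269, (H(m))^64≡3, (H(m))^128≡9
149 = 128 + 16 + 4 + 1, so (H(m))^149 ≡ 9·211·133·171 ≡ 201 (mod 299)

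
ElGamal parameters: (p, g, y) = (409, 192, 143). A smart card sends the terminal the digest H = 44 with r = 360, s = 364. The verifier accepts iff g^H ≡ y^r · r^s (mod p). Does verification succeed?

passes

Left side g^H mod p:
192^2 = 36864 ≡ 54
192^4 ≡ 54^2 = 2916 ≡ 53
192^8 ≡ 53^2 = 2809 ≡ 355
192^16 ≡ 355^2 = 126025 ≡ 53
192^32 ≡ 53^2 = 2809 ≡ 355
44 = 32 + 8 + 4, so 192^44 ≡ 355·355·53 ≡ 355 (mod 409)
Right side y^r · r^s mod p:
143^2 = 20449 ≡ 408
143^4 ≡ 408^2 = 166464 ≡ 1
143^8 ≡ 1^2 = 1
143^16 ≡ 1^2 = 1
143^32 ≡ 1^2 = 1
143^64 ≡ 1^2 = 1
143^128 ≡ 1^2 = 1
143^256 ≡ 1^2 = 1
360 = 256 + 64 + 32 + 8, so 143^360 ≡ 1·1·1·1 ≡ 1 (mod 409)
360^2 = 129600 ≡ 356
360^4 ≡ 356^2 = 126736 ≡ 355
360^8 ≡ 355^2 = 126025 ≡ 53
360^16 ≡ 53^2 = 2809 ≡ 355
360^32 ≡ 355^2 = 126025 ≡ 53
360^64 ≡ 53^2 = 2809 ≡ 355
360^128 ≡ 355^2 = 126025 ≡ 53
360^256 ≡ 53^2 = 2809 ≡ 355
364 = 256 + 64 + 32 + 8 + 4, so 360^364 ≡ 355·355·53·53·355 ≡ 355 (mod 409)
1·355 = 355 ≡ 355 (mod 409)
355 ≡ 355 (mod 409), so the signature is genuine.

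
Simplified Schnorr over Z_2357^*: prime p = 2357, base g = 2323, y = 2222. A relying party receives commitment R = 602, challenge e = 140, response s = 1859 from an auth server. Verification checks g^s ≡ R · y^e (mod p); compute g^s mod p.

1991

2323^2 = 5396329 ≡ 1156
2323^4 ≡ 1156^2 = 1336336 ≡ 2274
2323^8 ≡ 2274^2 = 5171076 ≡ 2175
2323^16 ≡ 2175^2 = 4730625 ≡ 126
2323^32 ≡ 126^2 = 15876 ≡ 1734
2323^64 ≡ 1734^2 = 3006756 ≡ 1581
2323^128 ≡ 1581^2 = 2499561 ≡ 1141
2323^256 ≡ 1141^2 = 1301881 ≡ 817
2323^512 ≡ 817^2 = 667489 ≡ 458
2323^1024 ≡ 458^2 = 209764 ≡ 2348
1859 = 1024 + 512 + 256 + 64 + 2 + 1, so 2323^1859 ≡ 2348·458·817·1581·1156·2323 ≡ 1991 (mod 2357)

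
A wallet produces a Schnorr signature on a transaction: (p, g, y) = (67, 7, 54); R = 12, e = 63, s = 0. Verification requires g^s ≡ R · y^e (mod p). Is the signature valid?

g^s mod p:
7^0 mod 67 = 1
R · y^e mod p:
54^63 mod 67 = 24
12·24 = 288 ≡ 20 (mod 67)
1 ≠ 20; the check fails.

invalid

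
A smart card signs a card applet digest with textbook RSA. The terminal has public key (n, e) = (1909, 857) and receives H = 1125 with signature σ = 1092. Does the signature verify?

verifies

σ^2 ≡ 1092^2 = 1192464 ≡ 1248
σ^4 ≡ 1248^2 = 1557504 ≡ 1669
σ^8 ≡ 1669^2 = 2785561 ≡ 330
σ^16 ≡ 330^2 = 108900 ≡ 87
σ^32 ≡ 87^2 = 7569 ≡ 1842
σ^64 ≡ 1842^2 = 3392964 ≡ 671
σ^128 ≡ 671^2 = 450241 ≡ 1626
σ^256 ≡ 1626^2 = 2643876 ≡ 1820
σ^512 ≡ 1820^2 = 3312400 ≡ 285
857 = 512 + 256 + 64 + 16 + 8 + 1, so σ^857 ≡ 285·1820·671·87·330·1092 ≡ 1125 (mod 1909)
Since 1125 equals the digest 1125, verification succeeds.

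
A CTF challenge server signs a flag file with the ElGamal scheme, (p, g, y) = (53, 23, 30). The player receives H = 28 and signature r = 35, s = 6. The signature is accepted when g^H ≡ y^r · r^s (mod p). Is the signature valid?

invalid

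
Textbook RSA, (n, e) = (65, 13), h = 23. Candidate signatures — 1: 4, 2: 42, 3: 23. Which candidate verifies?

Candidate 1: Squares mod 65: 4^1≡4, 4^2≡16, 4^4≡61, 4^8≡16; 13 = 8 + 4 + 1, so 4^13 ≡ 16·61·4 ≡ 4 (mod 65)
Candidate 2: Squares mod 65: 42^1≡42, 42^2≡9, 42^4≡16, 42^8≡61; 13 = 8 + 4 + 1, so 42^13 ≡ 61·16·42 ≡ 42 (mod 65)
Candidate 3: Squares mod 65: 23^1≡23, 23^2≡9, 23^4≡16, 23^8≡61; 13 = 8 + 4 + 1, so 23^13 ≡ 61·16·23 ≡ 23 (mod 65)
  → matches h = 23

3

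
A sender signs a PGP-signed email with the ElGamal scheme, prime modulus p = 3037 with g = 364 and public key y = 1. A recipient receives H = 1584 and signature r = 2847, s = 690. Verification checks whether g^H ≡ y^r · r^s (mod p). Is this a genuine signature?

Left side g^H mod p:
364^2 = 132496 ≡ 1905
364^4 ≡ 1905^2 = 3629025 ≡ 2847
364^8 ≡ 2847^2 = 8105409 ≡ 2693
364^16 ≡ 2693^2 = 7252249 ≡ 2930
364^32 ≡ 2930^2 = 8584900 ≡ 2338
364^64 ≡ 2338^2 = 5466244 ≡ 2681
364^128 ≡ 2681^2 = 7187761 ≡ 2219
364^256 ≡ 2219^2 = 4923961 ≡ 984
364^512 ≡ 984^2 = 968256 ≡ 2490
364^1024 ≡ 2490^2 = 6200100 ≡ 1583
1584 = 1024 + 512 + 32 + 16, so 364^1584 ≡ 1583·2490·2338·2930 ≡ 2108 (mod 3037)
Right side y^r · r^s mod p:
1^2 = 1
1^4 ≡ 1^2 = 1
1^8 ≡ 1^2 = 1
1^16 ≡ 1^2 = 1
1^32 ≡ 1^2 = 1
1^64 ≡ 1^2 = 1
1^128 ≡ 1^2 = 1
1^256 ≡ 1^2 = 1
1^512 ≡ 1^2 = 1
1^1024 ≡ 1^2 = 1
1^2048 ≡ 1^2 = 1
2847 = 2048 + 512 + 256 + 16 + 8 + 4 + 2 + 1, so 1^2847 ≡ 1·1·1·1·1·1·1·1 ≡ 1 (mod 3037)
2847^2 = 8105409 ≡ 2693
2847^4 ≡ 2693^2 = 7252249 ≡ 2930
2847^8 ≡ 2930^2 = 8584900 ≡ 2338
2847^16 ≡ 2338^2 = 5466244 ≡ 2681
2847^32 ≡ 2681^2 = 7187761 ≡ 2219
2847^64 ≡ 2219^2 = 4923961 ≡ 984
2847^128 ≡ 984^2 = 968256 ≡ 2490
2847^256 ≡ 2490^2 = 6200100 ≡ 1583
2847^512 ≡ 1583^2 = 2505889 ≡ 364
690 = 512 + 128 + 32 + 16 + 2, so 2847^690 ≡ 364·2490·2219·2681·2693 ≡ 1 (mod 3037)
1·1 = 1 ≡ 1 (mod 3037)
2108 ≠ 1, so verification fails.

forged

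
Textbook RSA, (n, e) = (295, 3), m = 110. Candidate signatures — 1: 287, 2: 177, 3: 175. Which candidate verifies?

3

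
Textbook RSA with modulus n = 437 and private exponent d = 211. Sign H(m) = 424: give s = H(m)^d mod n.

61

(H(m))^2 ≡ 424^2 = 179776 ≡ 169
(H(m))^4 ≡ 169^2 = 28561 ≡ 156
(H(m))^8 ≡ 156^2 = 24336 ≡ 301
(H(m))^16 ≡ 301^2 = 90601 ≡ 142
(H(m))^32 ≡ 142^2 = 20164 ≡ 62
(H(m))^64 ≡ 62^2 = 3844 ≡ 348
(H(m))^128 ≡ 348^2 = 121104 ≡ 55
211 = 128 + 64 + 16 + 2 + 1, so (H(m))^211 ≡ 55·348·142·169·424 ≡ 61 (mod 437)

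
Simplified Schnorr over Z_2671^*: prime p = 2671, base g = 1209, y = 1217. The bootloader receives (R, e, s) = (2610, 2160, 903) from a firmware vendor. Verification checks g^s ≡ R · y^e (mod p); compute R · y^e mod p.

1217^2 = 1481089 ≡ 1355
1217^4 ≡ 1355^2 = 1836025 ≡ 1048
1217^8 ≡ 1048^2 = 1098304 ≡ 523
1217^16 ≡ 523^2 = 273529 ≡ 1087
1217^32 ≡ 1087^2 = 1181569 ≡ 987
1217^64 ≡ 987^2 = 974169 ≡ 1925
1217^128 ≡ 1925^2 = 3705625 ≡ 948
1217^256 ≡ 948^2 = 898704 ≡ 1248
1217^512 ≡ 1248^2 = 1557504 ≡ 311
1217^1024 ≡ 311^2 = 96721 ≡ 565
1217^2048 ≡ 565^2 = 319225 ≡ 1376
2160 = 2048 + 64 + 32 + 16, so 1217^2160 ≡ 1376·1925·987·1087 ≡ 2495 (mod 2671)
R · y^e ≡ 2610·2495 = 6511950 ≡ 52 (mod 2671)

52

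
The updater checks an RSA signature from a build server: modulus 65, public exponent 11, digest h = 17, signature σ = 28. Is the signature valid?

invalid

Squares mod 65: σ^1≡28, σ^2≡4, σ^4≡16, σ^8≡61
11 = 8 + 2 + 1, so σ^11 ≡ 61·4·28 ≡ 7 (mod 65)
The recovered value 7 does not match the digest 17.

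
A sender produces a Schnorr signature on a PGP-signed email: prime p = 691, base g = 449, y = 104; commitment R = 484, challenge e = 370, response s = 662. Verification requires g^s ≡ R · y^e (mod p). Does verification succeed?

g^s mod p:
449^662 mod 691 = 35
R · y^e mod p:
104^370 mod 691 = 231
484·231 = 111804 ≡ 553 (mod 691)
35 ≠ 553; the check fails.

fails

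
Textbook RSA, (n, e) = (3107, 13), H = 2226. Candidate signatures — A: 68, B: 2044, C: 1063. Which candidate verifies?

B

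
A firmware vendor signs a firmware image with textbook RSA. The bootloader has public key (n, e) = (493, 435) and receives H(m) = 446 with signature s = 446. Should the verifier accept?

reject

s^2 ≡ 446^2 = 198916 ≡ 237
s^4 ≡ 237^2 = 56169 ≡ 460
s^8 ≡ 460^2 = 211600 ≡ 103
s^16 ≡ 103^2 = 10609 ≡ 256
s^32 ≡ 256^2 = 65536 ≡ 460
s^64 ≡ 460^2 = 211600 ≡ 103
s^128 ≡ 103^2 = 10609 ≡ 256
s^256 ≡ 256^2 = 65536 ≡ 460
435 = 256 + 128 + 32 + 16 + 2 + 1, so s^435 ≡ 460·256·460·256·237·446 ≡ 47 (mod 493)
The recovered value 47 does not match the digest 446.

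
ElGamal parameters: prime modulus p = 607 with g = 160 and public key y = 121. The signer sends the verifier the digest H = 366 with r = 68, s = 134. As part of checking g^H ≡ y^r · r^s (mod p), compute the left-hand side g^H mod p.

182

160^2 = 25600 ≡ 106
160^4 ≡ 106^2 = 11236 ≡ 310
160^8 ≡ 310^2 = 96100 ≡ 194
160^16 ≡ 194^2 = 37636 ≡ 2
160^32 ≡ 2^2 = 4
160^64 ≡ 4^2 = 16
160^128 ≡ 16^2 = 256
160^256 ≡ 256^2 = 65536 ≡ 587
366 = 256 + 64 + 32 + 8 + 4 + 2, so 160^366 ≡ 587·16·4·194·310·106 ≡ 182 (mod 607)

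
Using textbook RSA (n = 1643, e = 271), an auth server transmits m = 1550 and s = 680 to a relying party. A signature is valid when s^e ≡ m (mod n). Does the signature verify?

does not verify

s^271 mod 1643 = 990
s^271 mod 1643 = 990, but m = 1550.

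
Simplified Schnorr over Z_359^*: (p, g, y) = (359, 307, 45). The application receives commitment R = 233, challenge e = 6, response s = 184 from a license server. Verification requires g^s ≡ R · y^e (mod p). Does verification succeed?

fails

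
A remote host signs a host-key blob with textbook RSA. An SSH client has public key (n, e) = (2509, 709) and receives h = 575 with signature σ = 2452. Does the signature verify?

σ^2 ≡ 2452^2 = 6012304 ≡ 740
σ^4 ≡ 740^2 = 547600 ≡ 638
σ^8 ≡ 638^2 = 407044 ≡ 586
σ^16 ≡ 586^2 = 343396 ≡ 2172
σ^32 ≡ 2172^2 = 4717584 ≡ 664
σ^64 ≡ 664^2 = 440896 ≡ 1821
σ^128 ≡ 1821^2 = 3316041 ≡ 1652
σ^256 ≡ 1652^2 = 2729104 ≡ 1821
σ^512 ≡ 1821^2 = 3316041 ≡ 1652
709 = 512 + 128 + 64 + 4 + 1, so σ^709 ≡ 1652·1652·1821·638·2452 ≡ 1373 (mod 2509)
1373 ≠ 575, so verification fails.

does not verify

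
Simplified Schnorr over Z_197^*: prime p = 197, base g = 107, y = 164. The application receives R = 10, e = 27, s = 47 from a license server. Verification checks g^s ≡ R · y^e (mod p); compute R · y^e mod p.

Squares mod 197: 164^1≡164, 164^2≡104, 164^4≡178, 164^8≡164, 164^16≡104
27 = 16 + 8 + 2 + 1, so 164^27 ≡ 104·164·104·164 ≡ 191 (mod 197)
R · y^e ≡ 10·191 = 1910 ≡ 137 (mod 197)

137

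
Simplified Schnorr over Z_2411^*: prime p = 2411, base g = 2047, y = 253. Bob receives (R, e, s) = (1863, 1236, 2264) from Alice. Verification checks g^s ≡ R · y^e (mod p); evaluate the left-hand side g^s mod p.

491

2047^2 = 4190209 ≡ 2302
2047^4 ≡ 2302^2 = 5299204 ≡ 2237
2047^8 ≡ 2237^2 = 5004169 ≡ 1344
2047^16 ≡ 1344^2 = 1806336 ≡ 497
2047^32 ≡ 497^2 = 247009 ≡ 1087
2047^64 ≡ 1087^2 = 1181569 ≡ 179
2047^128 ≡ 179^2 = 32041 ≡ 698
2047^256 ≡ 698^2 = 487204 ≡ 182
2047^512 ≡ 182^2 = 33124 ≡ 1781
2047^1024 ≡ 1781^2 = 3171961 ≡ 1496
2047^2048 ≡ 1496^2 = 2238016 ≡ 608
2264 = 2048 + 128 + 64 + 16 + 8, so 2047^2264 ≡ 608·698·179·497·1344 ≡ 491 (mod 2411)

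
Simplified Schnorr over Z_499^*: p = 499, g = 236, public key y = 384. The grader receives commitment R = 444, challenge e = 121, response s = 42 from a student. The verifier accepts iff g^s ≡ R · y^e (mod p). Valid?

g^s mod p:
Squares mod 499: 236^1≡236, 236^2≡307, 236^4≡437, 236^8≡351, 236^16≡447, 236^32≡209
42 = 32 + 8 + 2, so 236^42 ≡ 209·351·307 ≡ 345 (mod 499)
R · y^e mod p:
Squares mod 499: 384^1≡384, 384^2≡251, 384^4≡127, 384^8≡161, 384^16≡472, 384^32≡230, 384^64≡6
121 = 64 + 32 + 16 + 8 + 1, so 384^121 ≡ 6·230·472·161·384 ≡ 402 (mod 499)
444·402 = 178488 ≡ 345 (mod 499)
345 ≡ 345 (mod 499); signature holds.

yes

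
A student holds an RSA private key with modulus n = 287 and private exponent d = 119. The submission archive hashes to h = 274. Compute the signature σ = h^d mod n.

Squares mod 287: h^1≡274, h^2≡169, h^4≡148, h^8≡92, h^16≡141, h^32≡78, h^64≡57
119 = 64 + 32 + 16 + 4 + 2 + 1, so h^119 ≡ 57·78·141·148·169·274 ≡ 22 (mod 287)

22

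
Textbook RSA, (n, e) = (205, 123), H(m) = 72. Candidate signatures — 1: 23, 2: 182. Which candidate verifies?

Candidate 1: 23^2 = 529 ≡ 119; 23^4 ≡ 119^2 = 14161 ≡ 16; 23^8 ≡ 16^2 = 256 ≡ 51; 23^16 ≡ 51^2 = 2601 ≡ 141; 23^32 ≡ 141^2 = 19881 ≡ 201; 23^64 ≡ 201^2 = 40401 ≡ 16; 123 = 64 + 32 + 16 + 8 + 2 + 1, so 23^123 ≡ 16·201·141·51·119·23 ≡ 72 (mod 205)
  → matches H(m) = 72
Candidate 2: 182^2 = 33124 ≡ 119; 182^4 ≡ 119^2 = 14161 ≡ 16; 182^8 ≡ 16^2 = 256 ≡ 51; 182^16 ≡ 51^2 = 2601 ≡ 141; 182^32 ≡ 141^2 = 19881 ≡ 201; 182^64 ≡ 201^2 = 40401 ≡ 16; 123 = 64 + 32 + 16 + 8 + 2 + 1, so 182^123 ≡ 16·201·141·51·119·182 ≡ 133 (mod 205)

1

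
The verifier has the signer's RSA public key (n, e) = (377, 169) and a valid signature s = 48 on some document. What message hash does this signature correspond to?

48

s^2 ≡ 48^2 = 2304 ≡ 42
s^4 ≡ 42^2 = 1764 ≡ 256
s^8 ≡ 256^2 = 65536 ≡ 315
s^16 ≡ 315^2 = 99225 ≡ 74
s^32 ≡ 74^2 = 5476 ≡ 198
s^64 ≡ 198^2 = 39204 ≡ 373
s^128 ≡ 373^2 = 139129 ≡ 16
169 = 128 + 32 + 8 + 1, so s^169 ≡ 16·198·315·48 ≡ 48 (mod 377)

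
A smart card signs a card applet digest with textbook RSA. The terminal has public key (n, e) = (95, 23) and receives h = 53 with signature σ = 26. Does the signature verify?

σ^2 ≡ 26^2 = 676 ≡ 11
σ^4 ≡ 11^2 = 121 ≡ 26
σ^8 ≡ 26^2 = 676 ≡ 11
σ^16 ≡ 11^2 = 121 ≡ 26
23 = 16 + 4 + 2 + 1, so σ^23 ≡ 26·26·11·26 ≡ 11 (mod 95)
11 ≠ 53, so verification fails.

does not verify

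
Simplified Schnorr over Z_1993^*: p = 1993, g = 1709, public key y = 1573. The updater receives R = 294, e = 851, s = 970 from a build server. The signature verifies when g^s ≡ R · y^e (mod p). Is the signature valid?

g^s mod p:
Squares mod 1993: 1709^1≡1709, 1709^2≡936, 1709^4≡1169, 1709^8≡1356, 1709^16≡1190, 1709^32≡1070, 1709^64≡918, 1709^128≡1678, 1709^256≡1568, 1709^512≡1255
970 = 512 + 256 + 128 + 64 + 8 + 2, so 1709^970 ≡ 1255·1568·1678·918·1356·936 ≡ 1790 (mod 1993)
R · y^e mod p:
Squares mod 1993: 1573^1≡1573, 1573^2≡1016, 1573^4≡1875, 1573^8≡1966, 1573^16≡729, 1573^32≡1303, 1573^64≡1766, 1573^128≡1704, 1573^256≡1808, 1573^512≡344
851 = 512 + 256 + 64 + 16 + 2 + 1, so 1573^851 ≡ 344·1808·1766·729·1016·1573 ≡ 136 (mod 1993)
294·136 = 39984 ≡ 124 (mod 1993)
1790 ≠ 124; the check fails.

invalid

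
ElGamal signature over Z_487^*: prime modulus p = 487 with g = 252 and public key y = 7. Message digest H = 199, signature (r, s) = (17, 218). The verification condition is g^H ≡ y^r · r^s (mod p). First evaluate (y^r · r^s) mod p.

47

Squares mod 487: 7^1≡7, 7^2≡49, 7^4≡453, 7^8≡182, 7^16≡8
17 = 16 + 1, so 7^17 ≡ 8·7 ≡ 56 (mod 487)
Squares mod 487: 17^1≡17, 17^2≡289, 17^4≡244, 17^8≡122, 17^16≡274, 17^32≡78, 17^64≡240, 17^128≡134
218 = 128 + 64 + 16 + 8 + 2, so 17^218 ≡ 134·240·274·122·289 ≡ 340 (mod 487)
y^r · r^s ≡ 56·340 = 19040 ≡ 47 (mod 487)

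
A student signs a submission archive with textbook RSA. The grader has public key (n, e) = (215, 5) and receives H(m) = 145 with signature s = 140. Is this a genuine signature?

s^5 mod 215 = 145
145 = H(m), so the signature checks out.

genuine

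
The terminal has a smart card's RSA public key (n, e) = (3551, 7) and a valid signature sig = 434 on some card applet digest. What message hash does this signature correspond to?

Squares mod 3551: sig^1≡434, sig^2≡153, sig^4≡2103
7 = 4 + 2 + 1, so sig^7 ≡ 2103·153·434 ≡ 331 (mod 3551)

331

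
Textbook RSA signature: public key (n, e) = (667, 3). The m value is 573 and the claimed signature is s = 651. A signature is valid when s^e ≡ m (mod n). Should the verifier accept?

s^2 ≡ 651^2 = 423801 ≡ 256
3 = 2 + 1, so s^3 ≡ 256·651 ≡ 573 (mod 667)
573 = m, so the signature checks out.

accept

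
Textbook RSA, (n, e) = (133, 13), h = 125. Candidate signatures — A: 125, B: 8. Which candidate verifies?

Candidate A: 125^2 = 15625 ≡ 64; 125^4 ≡ 64^2 = 4096 ≡ 106; 125^8 ≡ 106^2 = 11236 ≡ 64; 13 = 8 + 4 + 1, so 125^13 ≡ 64·106·125 ≡ 125 (mod 133)
  → matches h = 125
Candidate B: 8^2 = 64; 8^4 ≡ 64^2 = 4096 ≡ 106; 8^8 ≡ 106^2 = 11236 ≡ 64; 13 = 8 + 4 + 1, so 8^13 ≡ 64·106·8 ≡ 8 (mod 133)

A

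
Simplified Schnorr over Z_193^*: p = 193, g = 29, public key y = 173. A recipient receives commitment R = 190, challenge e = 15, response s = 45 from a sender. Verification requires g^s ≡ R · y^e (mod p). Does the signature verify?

verifies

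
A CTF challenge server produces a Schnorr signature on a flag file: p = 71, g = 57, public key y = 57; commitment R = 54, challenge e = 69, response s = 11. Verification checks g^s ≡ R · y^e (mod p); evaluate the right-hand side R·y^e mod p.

57

57^69 mod 71 = 5
R · y^e ≡ 54·5 = 270 ≡ 57 (mod 71)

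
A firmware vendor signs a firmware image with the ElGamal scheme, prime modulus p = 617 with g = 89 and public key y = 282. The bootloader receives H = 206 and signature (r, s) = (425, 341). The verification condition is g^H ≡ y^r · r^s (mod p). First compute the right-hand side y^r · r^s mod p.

329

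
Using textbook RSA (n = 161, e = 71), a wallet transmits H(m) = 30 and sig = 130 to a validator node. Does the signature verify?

verifies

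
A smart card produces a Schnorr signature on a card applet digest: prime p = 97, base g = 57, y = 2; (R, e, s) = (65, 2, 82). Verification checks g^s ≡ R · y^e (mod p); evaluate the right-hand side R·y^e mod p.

66

Squares mod 97: 2^1≡2, 2^2≡4
2^2 ≡ 4 (mod 97)
R · y^e ≡ 65·4 = 260 ≡ 66 (mod 97)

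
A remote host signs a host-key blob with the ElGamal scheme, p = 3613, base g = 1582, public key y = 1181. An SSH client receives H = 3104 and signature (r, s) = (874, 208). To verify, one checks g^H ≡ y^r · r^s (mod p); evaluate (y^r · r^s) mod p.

3427

1181^2 = 1394761 ≡ 143
1181^4 ≡ 143^2 = 20449 ≡ 2384
1181^8 ≡ 2384^2 = 5683456 ≡ 207
1181^16 ≡ 207^2 = 42849 ≡ 3106
1181^32 ≡ 3106^2 = 9647236 ≡ 526
1181^64 ≡ 526^2 = 276676 ≡ 2088
1181^128 ≡ 2088^2 = 4359744 ≡ 2466
1181^256 ≡ 2466^2 = 6081156 ≡ 477
1181^512 ≡ 477^2 = 227529 ≡ 3523
874 = 512 + 256 + 64 + 32 + 8 + 2, so 1181^874 ≡ 3523·477·2088·526·207·143 ≡ 1372 (mod 3613)
874^2 = 763876 ≡ 1533
874^4 ≡ 1533^2 = 2350089 ≡ 1639
874^8 ≡ 1639^2 = 2686321 ≡ 1862
874^16 ≡ 1862^2 = 3467044 ≡ 2177
874^32 ≡ 2177^2 = 4739329 ≡ 2686
874^64 ≡ 2686^2 = 7214596 ≡ 3048
874^128 ≡ 3048^2 = 9290304 ≡ 1281
208 = 128 + 64 + 16, so 874^208 ≡ 1281·3048·2177 ≡ 121 (mod 3613)
y^r · r^s ≡ 1372·121 = 166012 ≡ 3427 (mod 3613)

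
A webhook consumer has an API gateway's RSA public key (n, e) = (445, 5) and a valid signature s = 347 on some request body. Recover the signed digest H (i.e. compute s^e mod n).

47

Squares mod 445: s^1≡347, s^2≡259, s^4≡331
5 = 4 + 1, so s^5 ≡ 331·347 ≡ 47 (mod 445)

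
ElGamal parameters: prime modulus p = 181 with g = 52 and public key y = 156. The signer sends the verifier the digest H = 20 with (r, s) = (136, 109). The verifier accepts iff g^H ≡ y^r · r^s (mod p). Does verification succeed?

Left side g^H mod p:
Squares mod 181: 52^1≡52, 52^2≡170, 52^4≡121, 52^8≡161, 52^16≡38
20 = 16 + 4, so 52^20 ≡ 38·121 ≡ 73 (mod 181)
Right side y^r · r^s mod p:
Squares mod 181: 156^1≡156, 156^2≡82, 156^4≡27, 156^8≡5, 156^16≡25, 156^32≡82, 156^64≡27, 156^128≡5
136 = 128 + 8, so 156^136 ≡ 5·5 ≡ 25 (mod 181)
Squares mod 181: 136^1≡136, 136^2≡34, 136^4≡70, 136^8≡13, 136^16≡169, 136^32≡144, 136^64≡102
109 = 64 + 32 + 8 + 4 + 1, so 136^109 ≡ 102·144·13·70·136 ≡ 79 (mod 181)
25·79 = 1975 ≡ 165 (mod 181)
73 ≠ 165, so verification fails.

fails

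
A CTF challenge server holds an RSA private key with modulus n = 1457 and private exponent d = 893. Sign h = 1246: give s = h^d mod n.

956

Squares mod 1457: h^1≡1246, h^2≡811, h^4≡614, h^8≡1090, h^16≡645, h^32≡780, h^64≡831, h^128≡1400, h^256≡335, h^512≡36
893 = 512 + 256 + 64 + 32 + 16 + 8 + 4 + 1, so h^893 ≡ 36·335·831·780·645·1090·614·1246 ≡ 956 (mod 1457)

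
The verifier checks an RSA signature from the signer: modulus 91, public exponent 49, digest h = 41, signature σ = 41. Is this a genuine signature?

σ^2 ≡ 41^2 = 1681 ≡ 43
σ^4 ≡ 43^2 = 1849 ≡ 29
σ^8 ≡ 29^2 = 841 ≡ 22
σ^16 ≡ 22^2 = 484 ≡ 29
σ^32 ≡ 29^2 = 841 ≡ 22
49 = 32 + 16 + 1, so σ^49 ≡ 22·29·41 ≡ 41 (mod 91)
41 = h, so the signature checks out.

genuine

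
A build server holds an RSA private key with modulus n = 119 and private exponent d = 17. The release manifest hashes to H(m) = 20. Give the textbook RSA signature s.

20

Squares mod 119: (H(m))^1≡20, (H(m))^2≡43, (H(m))^4≡64, (H(m))^8≡50, (H(m))^16≡1
17 = 16 + 1, so (H(m))^17 ≡ 1·20 ≡ 20 (mod 119)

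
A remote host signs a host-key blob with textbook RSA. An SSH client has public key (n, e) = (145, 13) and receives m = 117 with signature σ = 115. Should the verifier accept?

Squares mod 145: σ^1≡115, σ^2≡30, σ^4≡30, σ^8≡30
13 = 8 + 4 + 1, so σ^13 ≡ 30·30·115 ≡ 115 (mod 145)
σ^13 mod 145 = 115, but m = 117.

reject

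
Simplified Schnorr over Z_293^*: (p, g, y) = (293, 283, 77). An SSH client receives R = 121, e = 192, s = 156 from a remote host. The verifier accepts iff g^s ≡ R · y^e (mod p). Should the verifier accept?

reject

g^s mod p:
283^2 = 80089 ≡ 100
283^4 ≡ 100^2 = 10000 ≡ 38
283^8 ≡ 38^2 = 1444 ≡ 272
283^16 ≡ 272^2 = 73984 ≡ 148
283^32 ≡ 148^2 = 21904 ≡ 222
283^64 ≡ 222^2 = 49284 ≡ 60
283^128 ≡ 60^2 = 3600 ≡ 84
156 = 128 + 16 + 8 + 4, so 283^156 ≡ 84·148·272·38 ≡ 244 (mod 293)
R · y^e mod p:
77^2 = 5929 ≡ 69
77^4 ≡ 69^2 = 4761 ≡ 73
77^8 ≡ 73^2 = 5329 ≡ 55
77^16 ≡ 55^2 = 3025 ≡ 95
77^32 ≡ 95^2 = 9025 ≡ 235
77^64 ≡ 235^2 = 55225 ≡ 141
77^128 ≡ 141^2 = 19881 ≡ 250
192 = 128 + 64, so 77^192 ≡ 250·141 ≡ 90 (mod 293)
121·90 = 10890 ≡ 49 (mod 293)
244 ≠ 49; the check fails.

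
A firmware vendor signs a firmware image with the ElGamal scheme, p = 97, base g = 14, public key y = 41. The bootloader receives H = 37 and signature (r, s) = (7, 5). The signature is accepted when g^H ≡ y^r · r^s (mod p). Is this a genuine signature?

forged

Left side g^H mod p:
14^2 = 196 ≡ 2
14^4 ≡ 2^2 = 4
14^8 ≡ 4^2 = 16
14^16 ≡ 16^2 = 256 ≡ 62
14^32 ≡ 62^2 = 3844 ≡ 61
37 = 32 + 4 + 1, so 14^37 ≡ 61·4·14 ≡ 21 (mod 97)
Right side y^r · r^s mod p:
41^2 = 1681 ≡ 32
41^4 ≡ 32^2 = 1024 ≡ 54
7 = 4 + 2 + 1, so 41^7 ≡ 54·32·41 ≡ 38 (mod 97)
7^2 = 49
7^4 ≡ 49^2 = 2401 ≡ 73
5 = 4 + 1, so 7^5 ≡ 73·7 ≡ 26 (mod 97)
38·26 = 988 ≡ 18 (mod 97)
21 ≠ 18, so verification fails.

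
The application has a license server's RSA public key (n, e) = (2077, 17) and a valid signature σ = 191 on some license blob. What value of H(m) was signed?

σ^2 ≡ 191^2 = 36481 ≡ 1172
σ^4 ≡ 1172^2 = 1373584 ≡ 687
σ^8 ≡ 687^2 = 471969 ≡ 490
σ^16 ≡ 490^2 = 240100 ≡ 1245
17 = 16 + 1, so σ^17 ≡ 1245·191 ≡ 1017 (mod 2077)

1017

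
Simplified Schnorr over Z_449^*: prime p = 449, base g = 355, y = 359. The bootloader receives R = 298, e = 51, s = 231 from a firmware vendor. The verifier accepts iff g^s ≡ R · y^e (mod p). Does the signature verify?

verifies

g^s mod p:
Squares mod 449: 355^1≡355, 355^2≡305, 355^4≡82, 355^8≡438, 355^16≡121, 355^32≡273, 355^64≡444, 355^128≡25
231 = 128 + 64 + 32 + 4 + 2 + 1, so 355^231 ≡ 25·444·273·82·305·355 ≡ 425 (mod 449)
R · y^e mod p:
Squares mod 449: 359^1≡359, 359^2≡18, 359^4≡324, 359^8≡359, 359^16≡18, 359^32≡324
51 = 32 + 16 + 2 + 1, so 359^51 ≡ 324·18·18·359 ≡ 18 (mod 449)
298·18 = 5364 ≡ 425 (mod 449)
425 ≡ 425 (mod 449); signature holds.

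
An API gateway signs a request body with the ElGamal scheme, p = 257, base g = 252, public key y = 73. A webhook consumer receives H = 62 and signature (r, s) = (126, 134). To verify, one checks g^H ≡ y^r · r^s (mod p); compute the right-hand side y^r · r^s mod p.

124

73^126 mod 257 = 34
126^134 mod 257 = 49
y^r · r^s ≡ 34·49 = 1666 ≡ 124 (mod 257)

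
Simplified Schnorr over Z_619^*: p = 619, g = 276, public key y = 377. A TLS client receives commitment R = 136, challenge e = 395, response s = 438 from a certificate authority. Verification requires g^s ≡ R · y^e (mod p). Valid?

g^s mod p:
Squares mod 619: 276^1≡276, 276^2≡39, 276^4≡283, 276^8≡238, 276^16≡315, 276^32≡185, 276^64≡180, 276^128≡212, 276^256≡376
438 = 256 + 128 + 32 + 16 + 4 + 2, so 276^438 ≡ 376·212·185·315·283·39 ≡ 293 (mod 619)
R · y^e mod p:
Squares mod 619: 377^1≡377, 377^2≡378, 377^4≡514, 377^8≡502, 377^16≡71, 377^32≡89, 377^64≡493, 377^128≡401, 377^256≡480
395 = 256 + 128 + 8 + 2 + 1, so 377^395 ≡ 480·401·502·378·377 ≡ 293 (mod 619)
136·293 = 39848 ≡ 232 (mod 619)
293 ≠ 232; the check fails.

no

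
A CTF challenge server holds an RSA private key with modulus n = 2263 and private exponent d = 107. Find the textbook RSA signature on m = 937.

Squares mod 2263: m^1≡937, m^2≡2188, m^4≡1099, m^8≡1622, m^16≡1278, m^32≡1661, m^64≡324
107 = 64 + 32 + 8 + 2 + 1, so m^107 ≡ 324·1661·1622·2188·937 ≡ 1320 (mod 2263)

1320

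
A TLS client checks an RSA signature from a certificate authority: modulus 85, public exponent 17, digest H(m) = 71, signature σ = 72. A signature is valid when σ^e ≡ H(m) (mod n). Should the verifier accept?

reject

σ^2 ≡ 72^2 = 5184 ≡ 84
σ^4 ≡ 84^2 = 7056 ≡ 1
σ^8 ≡ 1^2 = 1
σ^16 ≡ 1^2 = 1
17 = 16 + 1, so σ^17 ≡ 1·72 ≡ 72 (mod 85)
The recovered value 72 does not match the digest 71.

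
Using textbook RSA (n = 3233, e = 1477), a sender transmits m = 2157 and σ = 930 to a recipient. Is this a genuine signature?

σ^2 ≡ 930^2 = 864900 ≡ 1689
σ^4 ≡ 1689^2 = 2852721 ≡ 1215
σ^8 ≡ 1215^2 = 1476225 ≡ 1977
σ^16 ≡ 1977^2 = 3908529 ≡ 3065
σ^32 ≡ 3065^2 = 9394225 ≡ 2360
σ^64 ≡ 2360^2 = 5569600 ≡ 2374
σ^128 ≡ 2374^2 = 5635876 ≡ 757
σ^256 ≡ 757^2 = 573049 ≡ 808
σ^512 ≡ 808^2 = 652864 ≡ 3031
σ^1024 ≡ 3031^2 = 9186961 ≡ 2008
1477 = 1024 + 256 + 128 + 64 + 4 + 1, so σ^1477 ≡ 2008·808·757·2374·1215·930 ≡ 2157 (mod 3233)
Since 2157 equals the digest 2157, verification succeeds.

genuine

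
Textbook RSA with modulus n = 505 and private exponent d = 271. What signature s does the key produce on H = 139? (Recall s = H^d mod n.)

H^271 mod 505 = 349

349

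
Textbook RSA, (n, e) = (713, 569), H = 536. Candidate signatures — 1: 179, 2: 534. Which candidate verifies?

Candidate 1: 179^2 = 32041 ≡ 669; 179^4 ≡ 669^2 = 447561 ≡ 510; 179^8 ≡ 510^2 = 260100 ≡ 568; 179^16 ≡ 568^2 = 322624 ≡ 348; 179^32 ≡ 348^2 = 121104 ≡ 607; 179^64 ≡ 607^2 = 368449 ≡ 541; 179^128 ≡ 541^2 = 292681 ≡ 351; 179^256 ≡ 351^2 = 123201 ≡ 565; 179^512 ≡ 565^2 = 319225 ≡ 514; 569 = 512 + 32 + 16 + 8 + 1, so 179^569 ≡ 514·607·348·568·179 ≡ 177 (mod 713)
Candidate 2: 534^2 = 285156 ≡ 669; 534^4 ≡ 669^2 = 447561 ≡ 510; 534^8 ≡ 510^2 = 260100 ≡ 568; 534^16 ≡ 568^2 = 322624 ≡ 348; 534^32 ≡ 348^2 = 121104 ≡ 607; 534^64 ≡ 607^2 = 368449 ≡ 541; 534^128 ≡ 541^2 = 292681 ≡ 351; 534^256 ≡ 351^2 = 123201 ≡ 565; 534^512 ≡ 565^2 = 319225 ≡ 514; 569 = 512 + 32 + 16 + 8 + 1, so 534^569 ≡ 514·607·348·568·534 ≡ 536 (mod 713)
  → matches H = 536

2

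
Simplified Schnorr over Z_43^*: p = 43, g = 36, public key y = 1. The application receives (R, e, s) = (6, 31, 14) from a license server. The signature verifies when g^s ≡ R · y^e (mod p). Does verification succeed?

g^s mod p:
36^14 mod 43 = 6
R · y^e mod p:
1^31 mod 43 = 1
6·1 = 6 ≡ 6 (mod 43)
6 ≡ 6 (mod 43); signature holds.

passes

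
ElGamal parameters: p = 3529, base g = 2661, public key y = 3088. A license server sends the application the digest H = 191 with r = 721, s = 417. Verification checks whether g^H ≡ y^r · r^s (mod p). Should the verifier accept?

Left side g^H mod p:
2661^191 mod 3529 = 3010
Right side y^r · r^s mod p:
3088^721 mod 3529 = 71
721^417 mod 3529 = 1285
71·1285 = 91235 ≡ 3010 (mod 3529)
3010 ≡ 3010 (mod 3529), so the signature is genuine.

accept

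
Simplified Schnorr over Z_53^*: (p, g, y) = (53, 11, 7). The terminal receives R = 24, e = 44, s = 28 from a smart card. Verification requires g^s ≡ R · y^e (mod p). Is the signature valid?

valid

g^s mod p:
11^2 = 121 ≡ 15
11^4 ≡ 15^2 = 225 ≡ 13
11^8 ≡ 13^2 = 169 ≡ 10
11^16 ≡ 10^2 = 100 ≡ 47
28 = 16 + 8 + 4, so 11^28 ≡ 47·10·13 ≡ 15 (mod 53)
R · y^e mod p:
7^2 = 49
7^4 ≡ 49^2 = 2401 ≡ 16
7^8 ≡ 16^2 = 256 ≡ 44
7^16 ≡ 44^2 = 1936 ≡ 28
7^32 ≡ 28^2 = 784 ≡ 42
44 = 32 + 8 + 4, so 7^44 ≡ 42·44·16 ≡ 47 (mod 53)
24·47 = 1128 ≡ 15 (mod 53)
15 ≡ 15 (mod 53); signature holds.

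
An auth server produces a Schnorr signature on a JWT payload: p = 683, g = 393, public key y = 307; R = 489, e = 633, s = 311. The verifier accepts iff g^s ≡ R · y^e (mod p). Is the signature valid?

valid

g^s mod p:
393^2 = 154449 ≡ 91
393^4 ≡ 91^2 = 8281 ≡ 85
393^8 ≡ 85^2 = 7225 ≡ 395
393^16 ≡ 395^2 = 156025 ≡ 301
393^32 ≡ 301^2 = 90601 ≡ 445
393^64 ≡ 445^2 = 198025 ≡ 638
393^128 ≡ 638^2 = 407044 ≡ 659
393^256 ≡ 659^2 = 434281 ≡ 576
311 = 256 + 32 + 16 + 4 + 2 + 1, so 393^311 ≡ 576·445·301·85·91·393 ≡ 141 (mod 683)
R · y^e mod p:
307^2 = 94249 ≡ 678
307^4 ≡ 678^2 = 459684 ≡ 25
307^8 ≡ 25^2 = 625
307^16 ≡ 625^2 = 390625 ≡ 632
307^32 ≡ 632^2 = 399424 ≡ 552
307^64 ≡ 552^2 = 304704 ≡ 86
307^128 ≡ 86^2 = 7396 ≡ 566
307^256 ≡ 566^2 = 320356 ≡ 29
307^512 ≡ 29^2 = 841 ≡ 158
633 = 512 + 64 + 32 + 16 + 8 + 1, so 307^633 ≡ 158·86·552·632·625·307 ≡ 38 (mod 683)
489·38 = 18582 ≡ 141 (mod 683)
141 ≡ 141 (mod 683); signature holds.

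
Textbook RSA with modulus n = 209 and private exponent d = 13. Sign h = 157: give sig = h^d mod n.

93

h^13 mod 209 = 93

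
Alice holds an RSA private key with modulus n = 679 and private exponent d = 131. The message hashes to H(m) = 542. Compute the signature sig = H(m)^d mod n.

(H(m))^2 ≡ 542^2 = 293764 ≡ 436
(H(m))^4 ≡ 436^2 = 190096 ≡ 655
(H(m))^8 ≡ 655^2 = 429025 ≡ 576
(H(m))^16 ≡ 576^2 = 331776 ≡ 424
(H(m))^32 ≡ 424^2 = 179776 ≡ 520
(H(m))^64 ≡ 520^2 = 270400 ≡ 158
(H(m))^128 ≡ 158^2 = 24964 ≡ 520
131 = 128 + 2 + 1, so (H(m))^131 ≡ 520·436·542 ≡ 215 (mod 679)

215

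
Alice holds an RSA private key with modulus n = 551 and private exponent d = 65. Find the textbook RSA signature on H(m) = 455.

(H(m))^2 ≡ 455^2 = 207025 ≡ 400
(H(m))^4 ≡ 400^2 = 160000 ≡ 210
(H(m))^8 ≡ 210^2 = 44100 ≡ 20
(H(m))^16 ≡ 20^2 = 400
(H(m))^32 ≡ 400^2 = 160000 ≡ 210
(H(m))^64 ≡ 210^2 = 44100 ≡ 20
65 = 64 + 1, so (H(m))^65 ≡ 20·455 ≡ 284 (mod 551)

284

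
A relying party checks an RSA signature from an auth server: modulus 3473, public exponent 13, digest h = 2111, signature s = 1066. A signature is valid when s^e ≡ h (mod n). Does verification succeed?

s^2 ≡ 1066^2 = 1136356 ≡ 685
s^4 ≡ 685^2 = 469225 ≡ 370
s^8 ≡ 370^2 = 136900 ≡ 1453
13 = 8 + 4 + 1, so s^13 ≡ 1453·370·1066 ≡ 2111 (mod 3473)
Since 2111 equals the digest 2111, verification succeeds.

passes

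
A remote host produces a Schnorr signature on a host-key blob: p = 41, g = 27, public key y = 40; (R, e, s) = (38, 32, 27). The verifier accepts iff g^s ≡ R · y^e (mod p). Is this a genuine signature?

forged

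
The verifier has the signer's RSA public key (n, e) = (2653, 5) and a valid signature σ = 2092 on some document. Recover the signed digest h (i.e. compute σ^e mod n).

Squares mod 2653: σ^1≡2092, σ^2≡1667, σ^4≡1198
5 = 4 + 1, so σ^5 ≡ 1198·2092 ≡ 1784 (mod 2653)

1784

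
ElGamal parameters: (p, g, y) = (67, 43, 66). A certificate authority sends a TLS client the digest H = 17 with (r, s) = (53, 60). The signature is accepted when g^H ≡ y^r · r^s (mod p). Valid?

yes

Left side g^H mod p:
Squares mod 67: 43^1≡43, 43^2≡40, 43^4≡59, 43^8≡64, 43^16≡9
17 = 16 + 1, so 43^17 ≡ 9·43 ≡ 52 (mod 67)
Right side y^r · r^s mod p:
Squares mod 67: 66^1≡66, 66^2≡1, 66^4≡1, 66^8≡1, 66^16≡1, 66^32≡1
53 = 32 + 16 + 4 + 1, so 66^53 ≡ 1·1·1·66 ≡ 66 (mod 67)
Squares mod 67: 53^1≡53, 53^2≡62, 53^4≡25, 53^8≡22, 53^16≡15, 53^32≡24
60 = 32 + 16 + 8 + 4, so 53^60 ≡ 24·15·22·25 ≡ 15 (mod 67)
66·15 = 990 ≡ 52 (mod 67)
52 ≡ 52 (mod 67), so the signature is genuine.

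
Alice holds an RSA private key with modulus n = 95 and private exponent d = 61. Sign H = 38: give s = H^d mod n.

H^2 ≡ 38^2 = 1444 ≡ 19
H^4 ≡ 19^2 = 361 ≡ 76
H^8 ≡ 76^2 = 5776 ≡ 76
H^16 ≡ 76^2 = 5776 ≡ 76
H^32 ≡ 76^2 = 5776 ≡ 76
61 = 32 + 16 + 8 + 4 + 1, so H^61 ≡ 76·76·76·76·38 ≡ 38 (mod 95)

38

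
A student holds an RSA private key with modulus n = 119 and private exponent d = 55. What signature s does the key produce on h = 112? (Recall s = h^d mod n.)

h^2 ≡ 112^2 = 12544 ≡ 49
h^4 ≡ 49^2 = 2401 ≡ 21
h^8 ≡ 21^2 = 441 ≡ 84
h^16 ≡ 84^2 = 7056 ≡ 35
h^32 ≡ 35^2 = 1225 ≡ 35
55 = 32 + 16 + 4 + 2 + 1, so h^55 ≡ 35·35·21·49·112 ≡ 56 (mod 119)

56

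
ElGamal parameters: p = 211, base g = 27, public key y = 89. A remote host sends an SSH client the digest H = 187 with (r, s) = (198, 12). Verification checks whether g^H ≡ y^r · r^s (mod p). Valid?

Left side g^H mod p:
27^187 mod 211 = 42
Right side y^r · r^s mod p:
89^198 mod 211 = 151
198^12 mod 211 = 96
151·96 = 14496 ≡ 148 (mod 211)
42 ≠ 148, so verification fails.

no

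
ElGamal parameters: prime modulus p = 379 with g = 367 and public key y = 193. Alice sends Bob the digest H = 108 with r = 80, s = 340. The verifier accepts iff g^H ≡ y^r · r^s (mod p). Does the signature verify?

verifies

Left side g^H mod p:
367^2 = 134689 ≡ 144
367^4 ≡ 144^2 = 20736 ≡ 270
367^8 ≡ 270^2 = 72900 ≡ 132
367^16 ≡ 132^2 = 17424 ≡ 369
367^32 ≡ 369^2 = 136161 ≡ 100
367^64 ≡ 100^2 = 10000 ≡ 146
108 = 64 + 32 + 8 + 4, so 367^108 ≡ 146·100·132·270 ≡ 119 (mod 379)
Right side y^r · r^s mod p:
193^2 = 37249 ≡ 107
193^4 ≡ 107^2 = 11449 ≡ 79
193^8 ≡ 79^2 = 6241 ≡ 177
193^16 ≡ 177^2 = 31329 ≡ 251
193^32 ≡ 251^2 = 63001 ≡ 87
193^64 ≡ 87^2 = 7569 ≡ 368
80 = 64 + 16, so 193^80 ≡ 368·251 ≡ 271 (mod 379)
80^2 = 6400 ≡ 336
80^4 ≡ 336^2 = 112896 ≡ 333
80^8 ≡ 333^2 = 110889 ≡ 221
80^16 ≡ 221^2 = 48841 ≡ 329
80^32 ≡ 329^2 = 108241 ≡ 226
80^64 ≡ 226^2 = 51076 ≡ 290
80^128 ≡ 290^2 = 84100 ≡ 341
80^256 ≡ 341^2 = 116281 ≡ 307
340 = 256 + 64 + 16 + 4, so 80^340 ≡ 307·290·329·333 ≡ 227 (mod 379)
271·227 = 61517 ≡ 119 (mod 379)
119 ≡ 119 (mod 379), so the signature is genuine.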